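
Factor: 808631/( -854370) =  - 937/990=-2^(  -  1 )*3^ ( - 2)  *5^ ( - 1 )*11^ ( - 1 )*937^1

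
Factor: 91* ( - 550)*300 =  - 2^3*3^1*5^4*7^1 * 11^1*13^1 = - 15015000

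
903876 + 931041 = 1834917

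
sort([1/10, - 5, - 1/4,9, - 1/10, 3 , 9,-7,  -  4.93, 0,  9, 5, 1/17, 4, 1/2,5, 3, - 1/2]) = [ -7, - 5, - 4.93,-1/2, - 1/4, - 1/10, 0,  1/17, 1/10,1/2,3,3, 4, 5,5, 9, 9,9] 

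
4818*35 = 168630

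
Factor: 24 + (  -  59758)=-59734 = - 2^1 * 29867^1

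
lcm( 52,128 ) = 1664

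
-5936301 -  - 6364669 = 428368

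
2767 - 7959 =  - 5192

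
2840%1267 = 306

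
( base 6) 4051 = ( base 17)31b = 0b1101111111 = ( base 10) 895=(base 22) 1if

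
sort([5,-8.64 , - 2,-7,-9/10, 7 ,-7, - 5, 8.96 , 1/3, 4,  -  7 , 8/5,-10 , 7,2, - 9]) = [ - 10, - 9, - 8.64, - 7, - 7, - 7, - 5, - 2, - 9/10,1/3,  8/5, 2,4,  5,7,7,8.96]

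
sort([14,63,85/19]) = [85/19,14, 63] 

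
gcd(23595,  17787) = 363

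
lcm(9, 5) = 45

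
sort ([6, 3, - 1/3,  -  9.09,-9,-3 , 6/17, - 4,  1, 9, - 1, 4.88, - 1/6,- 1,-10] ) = [ - 10,-9.09,  -  9, - 4, - 3,  -  1, - 1 , - 1/3,  -  1/6, 6/17, 1, 3 , 4.88, 6,9 ] 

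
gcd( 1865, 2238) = 373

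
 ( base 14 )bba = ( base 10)2320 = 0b100100010000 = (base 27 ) 34P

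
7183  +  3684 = 10867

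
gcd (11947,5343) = 13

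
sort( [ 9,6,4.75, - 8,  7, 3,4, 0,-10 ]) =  [ - 10, - 8,  0, 3,4,4.75, 6,7,9]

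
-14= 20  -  34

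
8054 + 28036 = 36090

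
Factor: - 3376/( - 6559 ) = 2^4 * 7^( - 1)*211^1* 937^( - 1) 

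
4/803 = 4/803  =  0.00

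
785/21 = 37 + 8/21 = 37.38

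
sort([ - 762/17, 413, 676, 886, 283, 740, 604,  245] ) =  [ - 762/17, 245, 283, 413,604,676,740, 886]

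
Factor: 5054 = 2^1*7^1*19^2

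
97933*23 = 2252459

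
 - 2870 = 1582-4452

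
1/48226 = 1/48226= 0.00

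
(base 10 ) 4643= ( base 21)ab2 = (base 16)1223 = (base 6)33255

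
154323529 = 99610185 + 54713344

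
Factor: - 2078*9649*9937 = - 199243030814=- 2^1*19^1 * 523^1*1039^1 *9649^1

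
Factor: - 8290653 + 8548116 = 3^2*28607^1  =  257463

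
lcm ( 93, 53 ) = 4929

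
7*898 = 6286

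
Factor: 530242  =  2^1  *23^1*11527^1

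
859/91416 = 859/91416 = 0.01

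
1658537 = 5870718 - 4212181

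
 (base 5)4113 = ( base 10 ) 533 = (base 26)KD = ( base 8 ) 1025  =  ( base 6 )2245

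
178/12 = 14+5/6 = 14.83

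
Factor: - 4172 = - 2^2*7^1*149^1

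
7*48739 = 341173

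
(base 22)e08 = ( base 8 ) 15200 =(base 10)6784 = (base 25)AL9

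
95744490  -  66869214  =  28875276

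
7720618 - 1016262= 6704356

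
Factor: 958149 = 3^5 *3943^1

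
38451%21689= 16762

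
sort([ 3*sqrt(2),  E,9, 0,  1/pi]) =[ 0,1/pi,E,3* sqrt( 2),9 ] 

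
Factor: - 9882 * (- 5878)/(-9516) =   -  3^3 * 13^( - 1 )*2939^1 = - 79353/13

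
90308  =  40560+49748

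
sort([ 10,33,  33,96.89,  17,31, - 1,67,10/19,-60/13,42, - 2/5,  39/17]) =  [-60/13,-1,-2/5, 10/19, 39/17,  10, 17,31 , 33,33,42,67,96.89]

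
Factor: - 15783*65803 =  - 3^1*23^1*2861^1 * 5261^1 = - 1038568749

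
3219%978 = 285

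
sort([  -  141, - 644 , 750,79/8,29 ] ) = [-644 , - 141, 79/8,  29, 750 ] 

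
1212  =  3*404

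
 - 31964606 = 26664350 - 58628956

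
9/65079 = 1/7231  =  0.00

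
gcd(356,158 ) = 2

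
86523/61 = 1418+25/61  =  1418.41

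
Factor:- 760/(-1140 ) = 2^1  *3^( - 1 ) = 2/3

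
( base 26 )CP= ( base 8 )521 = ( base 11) 287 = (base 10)337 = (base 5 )2322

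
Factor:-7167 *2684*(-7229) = 2^2*3^1 * 11^1* 61^1  *2389^1 * 7229^1 = 139058692212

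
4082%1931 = 220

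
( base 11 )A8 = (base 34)3G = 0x76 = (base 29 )42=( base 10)118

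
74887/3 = 24962+1/3=24962.33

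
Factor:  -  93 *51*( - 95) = 3^2*5^1 * 17^1 * 19^1 * 31^1 = 450585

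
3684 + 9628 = 13312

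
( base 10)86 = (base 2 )1010110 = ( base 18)4e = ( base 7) 152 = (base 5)321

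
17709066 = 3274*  5409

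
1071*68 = 72828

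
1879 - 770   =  1109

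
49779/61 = 816+3/61 = 816.05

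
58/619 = 58/619 =0.09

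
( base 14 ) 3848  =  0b10011010001000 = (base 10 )9864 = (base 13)464a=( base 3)111112100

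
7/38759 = 1/5537 = 0.00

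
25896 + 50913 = 76809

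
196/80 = 2 + 9/20 = 2.45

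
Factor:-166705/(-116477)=5^1*7^1*11^1*269^( - 1 ) = 385/269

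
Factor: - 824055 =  - 3^1 * 5^1 * 137^1*401^1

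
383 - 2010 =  - 1627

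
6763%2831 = 1101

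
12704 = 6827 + 5877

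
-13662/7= - 1952 + 2/7 = -1951.71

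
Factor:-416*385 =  - 160160 = -2^5*5^1 * 7^1*11^1*13^1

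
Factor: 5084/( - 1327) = -2^2 * 31^1 * 41^1*1327^( - 1 )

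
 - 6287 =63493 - 69780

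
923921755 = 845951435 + 77970320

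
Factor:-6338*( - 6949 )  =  2^1*3169^1*6949^1= 44042762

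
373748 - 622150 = -248402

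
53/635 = 53/635  =  0.08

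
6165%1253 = 1153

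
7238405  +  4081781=11320186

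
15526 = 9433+6093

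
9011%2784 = 659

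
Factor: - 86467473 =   -  3^3*29^1 * 110431^1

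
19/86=19/86 = 0.22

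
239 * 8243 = 1970077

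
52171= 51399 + 772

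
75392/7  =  10770 + 2/7 = 10770.29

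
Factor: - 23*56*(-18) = 23184 = 2^4*3^2*7^1*23^1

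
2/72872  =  1/36436 = 0.00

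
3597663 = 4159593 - 561930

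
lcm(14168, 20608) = 226688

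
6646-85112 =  - 78466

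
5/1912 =5/1912 = 0.00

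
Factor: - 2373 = - 3^1 * 7^1 * 113^1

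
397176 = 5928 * 67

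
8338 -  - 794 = 9132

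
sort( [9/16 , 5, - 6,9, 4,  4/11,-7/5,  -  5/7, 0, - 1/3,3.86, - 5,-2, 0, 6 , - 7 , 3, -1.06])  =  [-7,  -  6, - 5, - 2,-7/5, - 1.06, - 5/7, - 1/3,  0, 0,4/11,9/16 , 3,  3.86, 4,5, 6  ,  9]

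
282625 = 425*665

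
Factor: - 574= - 2^1*7^1*41^1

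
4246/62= 68 +15/31 = 68.48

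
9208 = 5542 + 3666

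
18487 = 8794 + 9693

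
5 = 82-77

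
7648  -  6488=1160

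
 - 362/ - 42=8 + 13/21 = 8.62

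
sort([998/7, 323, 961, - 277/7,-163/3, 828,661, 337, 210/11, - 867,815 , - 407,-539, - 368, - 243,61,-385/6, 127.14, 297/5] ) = [-867, - 539, - 407, - 368,- 243,-385/6,-163/3, - 277/7, 210/11,297/5,61,127.14,998/7, 323, 337, 661,815, 828 , 961]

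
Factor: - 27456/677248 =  - 3/74=   - 2^( - 1) * 3^1 * 37^( - 1)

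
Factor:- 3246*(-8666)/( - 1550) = - 2^1 * 3^1*5^( - 2 ) * 7^1 * 31^ (-1)*541^1*619^1 = -14064918/775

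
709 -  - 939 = 1648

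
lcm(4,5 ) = 20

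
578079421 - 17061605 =561017816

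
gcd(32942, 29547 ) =7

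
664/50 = 13 + 7/25 = 13.28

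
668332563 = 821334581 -153002018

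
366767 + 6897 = 373664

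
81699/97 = 81699/97 = 842.26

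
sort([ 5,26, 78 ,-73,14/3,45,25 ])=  [ - 73, 14/3, 5,25, 26, 45,78] 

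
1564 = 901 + 663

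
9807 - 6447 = 3360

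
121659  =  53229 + 68430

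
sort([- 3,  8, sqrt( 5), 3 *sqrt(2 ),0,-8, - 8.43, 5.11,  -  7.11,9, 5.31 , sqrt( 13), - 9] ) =[-9, - 8.43,  -  8, - 7.11,  -  3, 0,sqrt( 5),sqrt(13 ),3*sqrt( 2), 5.11, 5.31,8,  9]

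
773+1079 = 1852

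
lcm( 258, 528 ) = 22704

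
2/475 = 2/475=0.00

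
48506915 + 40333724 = 88840639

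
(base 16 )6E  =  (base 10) 110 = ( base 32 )3E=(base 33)3b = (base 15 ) 75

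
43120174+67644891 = 110765065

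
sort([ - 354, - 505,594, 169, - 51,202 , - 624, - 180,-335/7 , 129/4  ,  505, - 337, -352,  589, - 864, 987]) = [ -864,-624,  -  505, -354, - 352,-337,  -  180, - 51,-335/7 , 129/4, 169, 202, 505,589, 594, 987] 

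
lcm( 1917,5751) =5751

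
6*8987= 53922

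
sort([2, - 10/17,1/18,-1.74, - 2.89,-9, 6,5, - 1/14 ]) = [-9, - 2.89, - 1.74, - 10/17, - 1/14,1/18,  2 , 5, 6] 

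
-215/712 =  - 1+497/712=- 0.30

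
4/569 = 4/569 = 0.01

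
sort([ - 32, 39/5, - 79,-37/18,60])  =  [  -  79, - 32, - 37/18,39/5 , 60 ]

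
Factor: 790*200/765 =31600/153 = 2^4 * 3^( - 2 )*5^2 * 17^ (  -  1)*79^1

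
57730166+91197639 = 148927805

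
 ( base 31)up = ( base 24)1FJ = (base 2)1110111011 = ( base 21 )23a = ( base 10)955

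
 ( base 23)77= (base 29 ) 5n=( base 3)20020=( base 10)168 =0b10101000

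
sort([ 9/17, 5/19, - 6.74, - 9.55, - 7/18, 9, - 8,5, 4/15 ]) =[ - 9.55, - 8, -6.74, - 7/18, 5/19 , 4/15,9/17, 5, 9 ]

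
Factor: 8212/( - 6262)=-2^1  *  31^(- 1 )*101^( - 1)*2053^1 =- 4106/3131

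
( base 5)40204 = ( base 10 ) 2554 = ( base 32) 2fq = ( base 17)8e4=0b100111111010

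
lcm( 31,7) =217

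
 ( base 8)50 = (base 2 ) 101000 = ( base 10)40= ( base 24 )1g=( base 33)17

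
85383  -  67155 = 18228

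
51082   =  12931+38151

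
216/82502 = 108/41251 = 0.00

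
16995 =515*33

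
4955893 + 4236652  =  9192545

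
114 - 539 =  - 425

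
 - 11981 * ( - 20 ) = 239620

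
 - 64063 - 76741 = -140804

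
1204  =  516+688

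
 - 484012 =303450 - 787462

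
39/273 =1/7 = 0.14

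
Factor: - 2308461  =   - 3^1*769487^1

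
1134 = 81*14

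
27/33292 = 27/33292 =0.00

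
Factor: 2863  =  7^1*409^1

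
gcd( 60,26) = 2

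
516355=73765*7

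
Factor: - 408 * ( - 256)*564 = 58908672 = 2^13*3^2*17^1 * 47^1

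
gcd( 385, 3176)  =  1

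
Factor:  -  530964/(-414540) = 301/235 = 5^( - 1)*7^1* 43^1 * 47^( -1)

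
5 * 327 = 1635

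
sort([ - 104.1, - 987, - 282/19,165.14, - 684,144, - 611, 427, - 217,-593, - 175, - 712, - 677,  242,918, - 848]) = [ -987,-848, - 712, - 684, - 677, - 611, - 593, - 217, - 175, - 104.1, - 282/19,144,165.14, 242,427, 918]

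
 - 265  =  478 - 743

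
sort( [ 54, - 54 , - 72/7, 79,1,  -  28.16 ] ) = [ - 54,-28.16, - 72/7 , 1,54,79] 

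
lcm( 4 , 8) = 8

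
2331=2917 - 586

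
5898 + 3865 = 9763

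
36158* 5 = 180790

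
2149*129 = 277221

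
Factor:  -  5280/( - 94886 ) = 240/4313 = 2^4*3^1 *5^1*19^( - 1) * 227^(  -  1)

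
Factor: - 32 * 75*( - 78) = 187200 = 2^6*3^2*  5^2*13^1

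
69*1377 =95013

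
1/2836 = 1/2836 = 0.00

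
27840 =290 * 96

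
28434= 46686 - 18252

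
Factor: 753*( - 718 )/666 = - 90109/111 = - 3^ ( - 1 )*37^(-1)*251^1*359^1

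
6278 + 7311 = 13589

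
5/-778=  - 1+773/778 = -0.01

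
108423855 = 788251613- 679827758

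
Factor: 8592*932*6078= 48671068032 = 2^7*3^2*179^1 * 233^1 *1013^1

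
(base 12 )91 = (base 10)109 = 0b1101101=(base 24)4D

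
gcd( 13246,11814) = 358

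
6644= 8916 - 2272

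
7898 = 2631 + 5267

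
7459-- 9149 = 16608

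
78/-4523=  - 1 + 4445/4523 = - 0.02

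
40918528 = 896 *45668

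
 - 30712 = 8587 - 39299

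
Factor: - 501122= - 2^1*43^1*5827^1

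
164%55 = 54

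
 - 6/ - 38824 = 3/19412 = 0.00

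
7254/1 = 7254= 7254.00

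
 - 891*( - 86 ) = 76626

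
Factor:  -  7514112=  - 2^11*3^1*1223^1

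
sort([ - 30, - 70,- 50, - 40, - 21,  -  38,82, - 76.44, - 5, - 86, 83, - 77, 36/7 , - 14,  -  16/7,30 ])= [ - 86, - 77, - 76.44, - 70, - 50, - 40, - 38,- 30, -21 , - 14, - 5, - 16/7,36/7,30, 82, 83 ]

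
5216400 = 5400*966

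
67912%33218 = 1476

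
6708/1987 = 3 + 747/1987 = 3.38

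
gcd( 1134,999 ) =27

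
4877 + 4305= 9182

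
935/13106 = 935/13106 = 0.07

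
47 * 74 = 3478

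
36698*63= 2311974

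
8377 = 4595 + 3782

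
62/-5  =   - 13 + 3/5 =- 12.40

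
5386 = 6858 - 1472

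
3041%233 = 12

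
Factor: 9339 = 3^1*11^1*283^1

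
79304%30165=18974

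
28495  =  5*5699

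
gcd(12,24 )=12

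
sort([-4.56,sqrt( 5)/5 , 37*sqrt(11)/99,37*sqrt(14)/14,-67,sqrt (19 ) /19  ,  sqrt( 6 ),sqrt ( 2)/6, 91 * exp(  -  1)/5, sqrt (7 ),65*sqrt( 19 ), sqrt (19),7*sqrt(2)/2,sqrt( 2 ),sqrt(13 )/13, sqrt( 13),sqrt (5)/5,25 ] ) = [ - 67,-4.56,sqrt(19)/19, sqrt(2)/6,  sqrt( 13)/13,sqrt( 5 )/5 , sqrt( 5)/5, 37*sqrt( 11)/99,sqrt(2 ),sqrt( 6 ),sqrt( 7),  sqrt(13 ),sqrt( 19), 7*sqrt( 2)/2,91*exp ( - 1 )/5,37*sqrt(14)/14 , 25, 65 * sqrt(19 ) ] 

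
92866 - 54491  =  38375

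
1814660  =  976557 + 838103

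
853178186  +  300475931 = 1153654117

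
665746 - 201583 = 464163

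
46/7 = 46/7 = 6.57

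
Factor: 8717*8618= 2^1*23^1*31^1*139^1 * 379^1 = 75123106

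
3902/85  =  45 + 77/85 = 45.91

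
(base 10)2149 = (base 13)C94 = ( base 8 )4145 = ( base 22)49F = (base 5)32044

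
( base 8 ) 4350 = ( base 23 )473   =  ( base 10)2280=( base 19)660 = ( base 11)1793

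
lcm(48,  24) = 48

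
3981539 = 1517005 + 2464534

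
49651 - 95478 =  - 45827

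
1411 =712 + 699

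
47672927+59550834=107223761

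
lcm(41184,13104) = 288288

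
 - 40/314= - 1  +  137/157 = - 0.13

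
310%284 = 26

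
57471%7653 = 3900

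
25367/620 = 25367/620= 40.91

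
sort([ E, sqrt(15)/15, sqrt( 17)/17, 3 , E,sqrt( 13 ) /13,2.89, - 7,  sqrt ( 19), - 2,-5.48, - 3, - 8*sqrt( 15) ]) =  [ - 8*sqrt (15 ), - 7,-5.48,- 3 ,  -  2, sqrt ( 17) /17, sqrt( 15) /15,sqrt ( 13)/13, E , E,2.89, 3, sqrt( 19) ] 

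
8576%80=16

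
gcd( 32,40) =8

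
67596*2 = 135192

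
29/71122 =29/71122 = 0.00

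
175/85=2 + 1/17= 2.06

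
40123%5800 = 5323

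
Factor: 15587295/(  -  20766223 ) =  - 3^1 *5^1*1327^( - 1)*15649^( - 1 )*1039153^1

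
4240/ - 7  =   - 4240/7 =- 605.71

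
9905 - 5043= 4862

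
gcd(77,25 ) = 1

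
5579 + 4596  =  10175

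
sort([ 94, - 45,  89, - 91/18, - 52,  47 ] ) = [ - 52, - 45, - 91/18 , 47, 89 , 94] 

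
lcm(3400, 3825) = 30600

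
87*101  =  8787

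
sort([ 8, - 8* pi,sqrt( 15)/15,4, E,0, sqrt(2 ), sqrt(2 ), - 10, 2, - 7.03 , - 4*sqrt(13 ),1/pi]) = [ - 8 * pi, - 4*sqrt(13 ), - 10, - 7.03, 0, sqrt(15) /15, 1/pi, sqrt( 2), sqrt (2),2, E, 4,  8] 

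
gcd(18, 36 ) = 18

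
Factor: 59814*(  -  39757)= - 2^1*3^2 * 83^1*479^1*3323^1= - 2378025198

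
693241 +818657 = 1511898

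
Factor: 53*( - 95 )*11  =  -5^1 *11^1 * 19^1*53^1 = - 55385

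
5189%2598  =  2591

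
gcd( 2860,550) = 110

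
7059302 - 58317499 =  - 51258197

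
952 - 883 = 69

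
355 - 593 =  - 238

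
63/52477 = 63/52477 = 0.00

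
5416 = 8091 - 2675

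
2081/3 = 693 + 2/3=693.67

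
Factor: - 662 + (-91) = - 3^1*251^1  =  - 753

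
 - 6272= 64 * ( - 98)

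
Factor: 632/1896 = 1/3 = 3^(-1 )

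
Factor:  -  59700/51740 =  -3^1*5^1 * 13^(  -  1 ) = - 15/13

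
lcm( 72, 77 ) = 5544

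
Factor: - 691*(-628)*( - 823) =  - 2^2*157^1*691^1 *823^1 = -357139204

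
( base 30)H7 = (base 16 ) 205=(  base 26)jn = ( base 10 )517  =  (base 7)1336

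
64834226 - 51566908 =13267318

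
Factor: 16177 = 7^1*2311^1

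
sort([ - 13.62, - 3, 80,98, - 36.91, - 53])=[ - 53, - 36.91,-13.62, -3,80, 98 ] 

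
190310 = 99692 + 90618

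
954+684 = 1638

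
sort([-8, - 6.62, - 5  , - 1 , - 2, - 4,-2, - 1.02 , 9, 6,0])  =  [ - 8, - 6.62,-5, - 4, - 2,  -  2, - 1.02, - 1, 0 , 6, 9 ]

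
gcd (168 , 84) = 84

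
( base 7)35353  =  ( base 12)5327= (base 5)242403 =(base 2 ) 10001110001111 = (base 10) 9103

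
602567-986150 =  - 383583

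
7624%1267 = 22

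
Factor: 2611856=2^4*13^1*29^1* 433^1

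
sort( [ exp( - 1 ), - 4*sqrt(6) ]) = [ - 4*sqrt( 6),exp( - 1)] 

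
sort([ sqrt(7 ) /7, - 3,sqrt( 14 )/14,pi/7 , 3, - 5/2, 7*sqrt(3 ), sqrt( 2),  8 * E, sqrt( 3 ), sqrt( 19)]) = [ - 3, - 5/2, sqrt( 14 )/14,  sqrt(7)/7,  pi/7, sqrt(2 ),  sqrt(  3 ), 3, sqrt (19 ), 7*sqrt(3 ), 8*E] 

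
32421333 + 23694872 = 56116205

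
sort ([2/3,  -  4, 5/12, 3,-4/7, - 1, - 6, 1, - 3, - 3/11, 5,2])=[ - 6, - 4, - 3, - 1 , - 4/7 , - 3/11,5/12, 2/3, 1,2,3,  5]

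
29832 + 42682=72514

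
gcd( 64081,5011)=1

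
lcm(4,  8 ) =8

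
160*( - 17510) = -2801600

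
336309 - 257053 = 79256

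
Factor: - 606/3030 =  - 1/5  =  - 5^( - 1 )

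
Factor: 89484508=2^2*653^1*34259^1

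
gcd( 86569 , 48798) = 1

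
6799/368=18+175/368= 18.48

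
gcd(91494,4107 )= 3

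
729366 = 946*771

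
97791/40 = 97791/40 = 2444.78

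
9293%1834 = 123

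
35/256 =35/256= 0.14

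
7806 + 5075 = 12881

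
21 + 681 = 702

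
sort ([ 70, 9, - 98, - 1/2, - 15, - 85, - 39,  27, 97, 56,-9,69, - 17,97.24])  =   [ - 98,- 85, - 39, -17, - 15, - 9,-1/2, 9, 27 , 56,  69, 70,97, 97.24]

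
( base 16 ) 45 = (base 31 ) 27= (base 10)69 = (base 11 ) 63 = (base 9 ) 76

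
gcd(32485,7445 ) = 5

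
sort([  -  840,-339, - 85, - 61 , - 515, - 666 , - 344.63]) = [ - 840, - 666, - 515,-344.63, - 339, - 85, - 61]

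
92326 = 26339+65987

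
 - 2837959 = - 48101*59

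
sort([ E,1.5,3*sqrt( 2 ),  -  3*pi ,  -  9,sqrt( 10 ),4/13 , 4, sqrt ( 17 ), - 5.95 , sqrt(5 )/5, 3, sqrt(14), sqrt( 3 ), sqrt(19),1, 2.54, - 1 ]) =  [ - 3 *pi, - 9,-5.95,  -  1, 4/13,  sqrt(5)/5,1, 1.5, sqrt( 3), 2.54, E,  3, sqrt( 10 ) , sqrt( 14), 4,sqrt( 17),3*sqrt( 2), sqrt( 19)]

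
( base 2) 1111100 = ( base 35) 3j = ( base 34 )3M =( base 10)124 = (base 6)324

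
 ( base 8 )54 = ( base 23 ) 1L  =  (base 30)1E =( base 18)28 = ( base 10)44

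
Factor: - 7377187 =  - 19^1 * 388273^1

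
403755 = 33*12235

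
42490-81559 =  - 39069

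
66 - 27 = 39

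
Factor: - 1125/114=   -  375/38=- 2^( - 1 ) *3^1*5^3*19^( - 1)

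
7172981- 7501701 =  - 328720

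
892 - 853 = 39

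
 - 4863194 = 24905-4888099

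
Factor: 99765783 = 3^3*13^1*284233^1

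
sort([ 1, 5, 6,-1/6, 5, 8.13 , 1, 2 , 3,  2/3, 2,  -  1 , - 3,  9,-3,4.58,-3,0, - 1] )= [ - 3 ,-3, - 3, - 1, - 1, - 1/6,  0,2/3 , 1, 1,  2, 2,3, 4.58, 5,5,6 , 8.13, 9]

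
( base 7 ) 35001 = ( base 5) 241134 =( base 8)21327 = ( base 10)8919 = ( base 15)2999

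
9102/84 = 108  +  5/14 = 108.36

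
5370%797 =588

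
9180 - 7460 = 1720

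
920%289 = 53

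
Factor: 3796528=2^4*237283^1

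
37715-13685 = 24030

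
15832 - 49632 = -33800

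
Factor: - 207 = - 3^2*23^1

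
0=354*0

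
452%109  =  16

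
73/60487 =73/60487 = 0.00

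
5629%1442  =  1303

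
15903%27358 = 15903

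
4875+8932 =13807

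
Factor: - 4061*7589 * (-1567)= 31^1*131^1 * 1567^1*7589^1 = 48293261743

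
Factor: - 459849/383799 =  - 907/757 = -757^(-1)*907^1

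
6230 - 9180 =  - 2950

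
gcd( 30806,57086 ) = 146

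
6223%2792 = 639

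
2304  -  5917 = - 3613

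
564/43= 564/43 = 13.12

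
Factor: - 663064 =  - 2^3*82883^1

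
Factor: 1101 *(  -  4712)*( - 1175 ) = 2^3*3^1 * 5^2*19^1*31^1*47^1*367^1 = 6095796600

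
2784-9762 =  - 6978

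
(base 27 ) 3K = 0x65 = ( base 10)101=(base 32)35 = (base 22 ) 4d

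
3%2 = 1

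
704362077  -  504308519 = 200053558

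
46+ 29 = 75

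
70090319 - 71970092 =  - 1879773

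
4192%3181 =1011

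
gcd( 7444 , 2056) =4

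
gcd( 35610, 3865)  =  5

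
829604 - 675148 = 154456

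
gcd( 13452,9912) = 708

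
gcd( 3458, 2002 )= 182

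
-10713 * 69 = -739197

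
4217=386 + 3831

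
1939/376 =1939/376 = 5.16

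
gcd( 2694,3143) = 449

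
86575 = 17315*5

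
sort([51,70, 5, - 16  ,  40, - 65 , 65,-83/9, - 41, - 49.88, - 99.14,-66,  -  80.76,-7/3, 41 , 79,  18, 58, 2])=[ - 99.14,-80.76, - 66, - 65, - 49.88, - 41, - 16, - 83/9, - 7/3,2,5,18,40,41,51, 58, 65,70, 79]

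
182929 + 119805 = 302734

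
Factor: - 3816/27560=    - 3^2*5^( - 1)*13^( - 1)= - 9/65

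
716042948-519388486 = 196654462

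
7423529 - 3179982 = 4243547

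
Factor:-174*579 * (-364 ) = 36671544 =2^3*3^2*7^1 * 13^1*29^1 * 193^1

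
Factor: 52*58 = 3016 = 2^3*13^1*29^1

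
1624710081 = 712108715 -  - 912601366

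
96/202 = 48/101 = 0.48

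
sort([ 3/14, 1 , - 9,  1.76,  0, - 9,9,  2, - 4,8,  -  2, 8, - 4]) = [ - 9, - 9, - 4, - 4, - 2, 0, 3/14 , 1, 1.76 , 2,  8, 8 , 9 ]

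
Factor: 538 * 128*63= 4338432  =  2^8*3^2*7^1*269^1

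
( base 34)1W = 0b1000010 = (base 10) 66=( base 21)33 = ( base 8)102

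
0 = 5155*0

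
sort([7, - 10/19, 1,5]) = [ - 10/19,  1,5,  7 ] 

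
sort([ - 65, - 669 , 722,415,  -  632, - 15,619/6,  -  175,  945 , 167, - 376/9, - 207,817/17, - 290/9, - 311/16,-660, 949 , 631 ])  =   [ - 669, - 660,-632, -207, - 175  , - 65,-376/9,-290/9, - 311/16, - 15,817/17,619/6, 167,415,631,722,945,  949]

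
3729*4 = 14916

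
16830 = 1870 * 9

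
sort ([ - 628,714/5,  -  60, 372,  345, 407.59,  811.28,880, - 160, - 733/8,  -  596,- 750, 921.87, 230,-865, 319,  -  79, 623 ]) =[ - 865, - 750, - 628, - 596,-160 , - 733/8, - 79 , - 60, 714/5, 230,319,345,372, 407.59, 623, 811.28, 880,921.87] 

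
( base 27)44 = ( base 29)3p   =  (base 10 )112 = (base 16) 70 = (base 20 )5C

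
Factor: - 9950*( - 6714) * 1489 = 2^2*3^2*5^2*199^1*373^1*1489^1= 99471602700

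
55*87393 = 4806615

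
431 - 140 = 291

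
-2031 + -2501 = -4532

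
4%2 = 0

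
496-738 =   -  242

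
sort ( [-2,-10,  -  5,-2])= [ - 10,  -  5,-2, - 2]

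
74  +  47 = 121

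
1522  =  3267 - 1745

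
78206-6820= 71386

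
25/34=25/34 = 0.74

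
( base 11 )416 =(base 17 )1c8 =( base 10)501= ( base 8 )765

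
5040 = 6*840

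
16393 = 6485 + 9908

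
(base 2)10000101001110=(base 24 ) ej6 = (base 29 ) a40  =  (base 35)6XL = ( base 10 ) 8526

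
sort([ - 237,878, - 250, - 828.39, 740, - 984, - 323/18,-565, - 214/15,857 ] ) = [ - 984, - 828.39, - 565,-250, - 237, - 323/18,- 214/15, 740,857, 878] 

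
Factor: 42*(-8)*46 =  - 2^5*3^1*7^1*23^1=- 15456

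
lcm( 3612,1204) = 3612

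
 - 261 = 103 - 364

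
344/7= 49 + 1/7 = 49.14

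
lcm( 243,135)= 1215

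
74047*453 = 33543291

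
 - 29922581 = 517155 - 30439736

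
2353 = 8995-6642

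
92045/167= 551 + 28/167 =551.17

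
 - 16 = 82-98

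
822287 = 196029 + 626258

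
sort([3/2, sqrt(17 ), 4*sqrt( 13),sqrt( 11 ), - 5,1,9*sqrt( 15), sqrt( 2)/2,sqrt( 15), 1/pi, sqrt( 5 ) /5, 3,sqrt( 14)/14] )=[ - 5,sqrt( 14)/14,1/pi,sqrt( 5 ) /5,sqrt( 2)/2, 1,3/2,3,sqrt( 11 ),sqrt( 15),sqrt( 17),4*sqrt( 13), 9 * sqrt( 15) ] 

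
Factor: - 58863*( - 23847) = 3^2*7^1*2803^1*7949^1 = 1403705961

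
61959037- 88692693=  - 26733656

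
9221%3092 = 3037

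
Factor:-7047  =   - 3^5*29^1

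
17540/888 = 4385/222 = 19.75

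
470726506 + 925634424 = 1396360930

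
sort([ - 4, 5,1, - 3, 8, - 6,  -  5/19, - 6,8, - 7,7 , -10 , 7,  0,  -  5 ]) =[-10, - 7, - 6,-6, - 5, - 4, - 3, - 5/19, 0 , 1, 5, 7, 7, 8, 8]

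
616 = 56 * 11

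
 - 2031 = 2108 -4139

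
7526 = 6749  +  777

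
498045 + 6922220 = 7420265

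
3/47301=1/15767= 0.00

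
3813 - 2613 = 1200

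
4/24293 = 4/24293 =0.00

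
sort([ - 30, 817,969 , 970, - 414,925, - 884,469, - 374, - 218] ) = [ - 884, - 414, - 374, - 218, - 30, 469,  817,925, 969,970 ] 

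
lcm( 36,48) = 144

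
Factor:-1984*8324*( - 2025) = 2^8*3^4*5^2*31^1*2081^1 = 33442502400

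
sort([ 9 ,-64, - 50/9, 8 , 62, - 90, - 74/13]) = [ - 90,-64,-74/13,  -  50/9, 8,9,62]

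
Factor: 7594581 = 3^1*2531527^1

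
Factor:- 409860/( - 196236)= 3^1*5^1*11^1*79^(  -  1 )= 165/79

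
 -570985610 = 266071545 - 837057155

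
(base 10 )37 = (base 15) 27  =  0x25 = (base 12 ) 31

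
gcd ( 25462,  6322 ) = 58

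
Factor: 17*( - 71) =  - 1207 = - 17^1*71^1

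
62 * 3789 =234918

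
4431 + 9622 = 14053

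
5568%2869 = 2699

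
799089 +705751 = 1504840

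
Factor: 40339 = 13^1*29^1 * 107^1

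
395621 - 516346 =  - 120725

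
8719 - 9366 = -647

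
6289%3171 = 3118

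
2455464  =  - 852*( - 2882 ) 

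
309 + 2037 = 2346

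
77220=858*90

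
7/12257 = 1/1751 =0.00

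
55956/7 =55956/7  =  7993.71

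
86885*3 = 260655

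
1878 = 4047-2169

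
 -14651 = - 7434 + - 7217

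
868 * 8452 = 7336336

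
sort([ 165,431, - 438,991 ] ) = [-438, 165 , 431, 991]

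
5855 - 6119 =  - 264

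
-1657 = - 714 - 943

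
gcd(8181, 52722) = 909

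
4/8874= 2/4437 = 0.00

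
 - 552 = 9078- 9630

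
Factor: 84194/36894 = 3^( - 1 )*  13^( - 1)*89^1 = 89/39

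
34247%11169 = 740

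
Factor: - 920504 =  - 2^3*  13^1*53^1*167^1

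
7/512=7/512=0.01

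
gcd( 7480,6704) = 8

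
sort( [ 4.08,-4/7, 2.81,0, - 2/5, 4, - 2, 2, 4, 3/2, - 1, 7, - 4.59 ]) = [ - 4.59, - 2, - 1, - 4/7, - 2/5,0,3/2, 2, 2.81,4 , 4, 4.08, 7]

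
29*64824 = 1879896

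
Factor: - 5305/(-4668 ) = 2^( - 2)*3^( - 1 )*5^1*389^ ( - 1) *1061^1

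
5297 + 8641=13938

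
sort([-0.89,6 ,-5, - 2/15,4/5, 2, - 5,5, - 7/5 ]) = [ - 5,-5,  -  7/5, - 0.89, - 2/15,4/5 , 2,5 , 6] 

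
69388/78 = 889+23/39 = 889.59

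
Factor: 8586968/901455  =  2^3*3^(  -  1 )*5^(-1)*13^1*19^(-1)*3163^(-1 )*82567^1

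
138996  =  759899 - 620903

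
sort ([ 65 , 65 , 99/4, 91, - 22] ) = [ - 22, 99/4,65, 65 , 91 ]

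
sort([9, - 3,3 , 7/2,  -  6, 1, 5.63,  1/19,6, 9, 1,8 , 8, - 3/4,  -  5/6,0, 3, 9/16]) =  [  -  6, - 3,-5/6,-3/4,  0,  1/19,  9/16, 1, 1,3,3,7/2,5.63, 6,8,8,9,9]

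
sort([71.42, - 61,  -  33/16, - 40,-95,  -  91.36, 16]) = [-95 ,- 91.36, - 61, - 40, - 33/16, 16, 71.42]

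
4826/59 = 81+47/59 =81.80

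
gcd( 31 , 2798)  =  1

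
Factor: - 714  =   - 2^1*3^1*7^1* 17^1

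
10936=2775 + 8161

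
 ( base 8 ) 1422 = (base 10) 786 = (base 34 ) N4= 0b1100010010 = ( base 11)655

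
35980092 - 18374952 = 17605140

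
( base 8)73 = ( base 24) 2b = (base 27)25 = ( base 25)29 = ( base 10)59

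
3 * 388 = 1164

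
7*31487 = 220409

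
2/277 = 2/277 =0.01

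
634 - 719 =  - 85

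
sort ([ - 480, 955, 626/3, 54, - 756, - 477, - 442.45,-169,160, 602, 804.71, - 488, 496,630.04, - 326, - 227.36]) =[ - 756 ,-488, - 480, - 477, - 442.45, - 326, - 227.36, - 169,  54,160,  626/3, 496,602,630.04,804.71,955] 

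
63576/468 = 1766/13 = 135.85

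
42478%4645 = 673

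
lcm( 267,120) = 10680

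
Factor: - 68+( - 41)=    - 109 =-109^1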